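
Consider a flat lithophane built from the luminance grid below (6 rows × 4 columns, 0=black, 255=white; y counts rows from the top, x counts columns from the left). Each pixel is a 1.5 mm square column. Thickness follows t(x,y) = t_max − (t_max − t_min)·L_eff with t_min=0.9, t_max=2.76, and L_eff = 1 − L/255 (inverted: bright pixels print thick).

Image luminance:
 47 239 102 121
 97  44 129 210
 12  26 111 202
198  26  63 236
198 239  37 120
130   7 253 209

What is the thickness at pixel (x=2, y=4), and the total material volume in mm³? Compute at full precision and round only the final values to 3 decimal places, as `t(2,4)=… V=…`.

span = t_max - t_min = 2.76 - 0.9 = 1.860
L(2,4) = 37, L_eff = 1 - 37/255 = 0.854902 (inverted)
t(2,4) = 2.76 - 1.860·0.854902 = 1.170
Σt over all 6·4 pixels = 93268/2125 ≈ 43.8908235
V = pitch²·Σt = 1.5²·93268/2125 = 98.754

t(2,4)=1.170 V=98.754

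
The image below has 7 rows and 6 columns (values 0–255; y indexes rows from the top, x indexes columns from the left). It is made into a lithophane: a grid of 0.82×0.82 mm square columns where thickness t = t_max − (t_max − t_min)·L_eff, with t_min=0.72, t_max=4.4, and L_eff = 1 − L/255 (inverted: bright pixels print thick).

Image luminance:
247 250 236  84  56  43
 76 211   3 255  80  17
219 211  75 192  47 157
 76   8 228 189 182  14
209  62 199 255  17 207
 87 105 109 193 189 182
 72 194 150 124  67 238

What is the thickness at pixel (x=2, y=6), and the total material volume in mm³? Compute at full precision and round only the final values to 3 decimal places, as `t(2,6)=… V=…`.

span = t_max - t_min = 4.4 - 0.72 = 3.680
L(2,6) = 150, L_eff = 1 - 150/255 = 0.411765 (inverted)
t(2,6) = 4.4 - 3.680·0.411765 = 2.885
Σt over all 7·6 pixels = 145552/1275 ≈ 114.1584314
V = pitch²·Σt = 0.82²·145552/1275 = 76.760

t(2,6)=2.885 V=76.760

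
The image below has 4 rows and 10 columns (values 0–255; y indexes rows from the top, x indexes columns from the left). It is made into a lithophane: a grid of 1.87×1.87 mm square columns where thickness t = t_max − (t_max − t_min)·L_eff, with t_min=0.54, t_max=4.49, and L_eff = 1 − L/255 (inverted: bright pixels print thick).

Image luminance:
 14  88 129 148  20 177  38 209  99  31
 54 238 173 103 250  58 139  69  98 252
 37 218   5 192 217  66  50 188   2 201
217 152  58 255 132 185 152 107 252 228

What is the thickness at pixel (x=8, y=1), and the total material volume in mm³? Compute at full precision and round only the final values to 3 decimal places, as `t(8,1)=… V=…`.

t(8,1)=2.058 V=362.676

span = t_max - t_min = 4.49 - 0.54 = 3.950
L(8,1) = 98, L_eff = 1 - 98/255 = 0.615686 (inverted)
t(8,1) = 4.49 - 3.950·0.615686 = 2.058
Σt over all 4·10 pixels = 176313/1700 ≈ 103.7135294
V = pitch²·Σt = 1.87²·176313/1700 = 362.676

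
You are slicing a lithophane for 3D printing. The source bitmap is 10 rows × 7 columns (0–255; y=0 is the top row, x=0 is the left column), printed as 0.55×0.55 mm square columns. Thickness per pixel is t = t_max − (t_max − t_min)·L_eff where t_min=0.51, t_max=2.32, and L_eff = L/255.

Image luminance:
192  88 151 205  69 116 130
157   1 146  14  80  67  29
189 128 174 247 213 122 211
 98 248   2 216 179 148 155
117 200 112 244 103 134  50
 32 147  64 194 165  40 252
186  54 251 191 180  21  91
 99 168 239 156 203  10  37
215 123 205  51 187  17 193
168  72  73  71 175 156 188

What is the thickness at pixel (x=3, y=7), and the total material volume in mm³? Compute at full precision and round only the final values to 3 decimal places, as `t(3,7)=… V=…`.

span = t_max - t_min = 2.32 - 0.51 = 1.810
L(3,7) = 156, L_eff = 156/255 = 0.611765
t(3,7) = 2.32 - 1.810·0.611765 = 1.213
Σt over all 10·7 pixels = 2438171/25500 ≈ 95.6145490
V = pitch²·Σt = 0.55²·2438171/25500 = 28.923

t(3,7)=1.213 V=28.923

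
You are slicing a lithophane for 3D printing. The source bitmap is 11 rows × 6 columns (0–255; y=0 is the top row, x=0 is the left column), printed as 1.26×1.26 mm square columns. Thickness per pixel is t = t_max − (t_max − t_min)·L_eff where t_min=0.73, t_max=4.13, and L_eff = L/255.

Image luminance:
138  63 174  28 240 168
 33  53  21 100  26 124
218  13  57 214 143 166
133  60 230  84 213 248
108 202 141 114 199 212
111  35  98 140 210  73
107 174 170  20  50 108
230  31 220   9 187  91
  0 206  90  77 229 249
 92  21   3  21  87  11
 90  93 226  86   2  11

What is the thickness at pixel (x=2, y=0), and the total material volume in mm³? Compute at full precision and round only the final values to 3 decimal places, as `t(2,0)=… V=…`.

t(2,0)=1.810 V=272.273

span = t_max - t_min = 4.13 - 0.73 = 3.400
L(2,0) = 174, L_eff = 174/255 = 0.682353
t(2,0) = 4.13 - 3.400·0.682353 = 1.810
Σt over all 11·6 pixels = 171.5
V = pitch²·Σt = 1.26²·171.5 = 272.273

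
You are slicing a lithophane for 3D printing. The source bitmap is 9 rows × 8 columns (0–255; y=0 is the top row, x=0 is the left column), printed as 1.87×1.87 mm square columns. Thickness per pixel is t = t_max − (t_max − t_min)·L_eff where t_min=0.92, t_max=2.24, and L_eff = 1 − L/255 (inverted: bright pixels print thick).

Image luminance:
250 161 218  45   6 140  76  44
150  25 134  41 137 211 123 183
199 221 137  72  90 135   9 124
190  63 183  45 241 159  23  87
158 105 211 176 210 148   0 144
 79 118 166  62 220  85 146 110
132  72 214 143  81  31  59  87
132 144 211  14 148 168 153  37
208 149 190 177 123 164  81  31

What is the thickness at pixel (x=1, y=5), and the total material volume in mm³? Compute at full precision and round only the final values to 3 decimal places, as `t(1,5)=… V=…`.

span = t_max - t_min = 2.24 - 0.92 = 1.320
L(1,5) = 118, L_eff = 1 - 118/255 = 0.537255 (inverted)
t(1,5) = 2.24 - 1.320·0.537255 = 1.531
Σt over all 9·8 pixels = 239859/2125 ≈ 112.8748235
V = pitch²·Σt = 1.87²·239859/2125 = 394.712

t(1,5)=1.531 V=394.712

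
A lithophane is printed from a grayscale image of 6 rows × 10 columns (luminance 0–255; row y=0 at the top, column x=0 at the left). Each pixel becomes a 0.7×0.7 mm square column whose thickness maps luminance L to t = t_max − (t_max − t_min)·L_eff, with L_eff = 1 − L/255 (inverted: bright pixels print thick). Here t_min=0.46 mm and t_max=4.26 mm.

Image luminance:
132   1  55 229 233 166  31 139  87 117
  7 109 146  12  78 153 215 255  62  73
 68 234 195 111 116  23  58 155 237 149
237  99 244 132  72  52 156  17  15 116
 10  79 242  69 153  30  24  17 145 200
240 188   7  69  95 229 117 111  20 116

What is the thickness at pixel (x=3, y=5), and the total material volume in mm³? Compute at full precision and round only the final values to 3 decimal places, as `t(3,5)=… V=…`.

span = t_max - t_min = 4.26 - 0.46 = 3.800
L(3,5) = 69, L_eff = 1 - 69/255 = 0.729412 (inverted)
t(3,5) = 4.26 - 3.800·0.729412 = 1.488
Σt over all 6·10 pixels = 167183/1275 ≈ 131.1239216
V = pitch²·Σt = 0.7²·167183/1275 = 64.251

t(3,5)=1.488 V=64.251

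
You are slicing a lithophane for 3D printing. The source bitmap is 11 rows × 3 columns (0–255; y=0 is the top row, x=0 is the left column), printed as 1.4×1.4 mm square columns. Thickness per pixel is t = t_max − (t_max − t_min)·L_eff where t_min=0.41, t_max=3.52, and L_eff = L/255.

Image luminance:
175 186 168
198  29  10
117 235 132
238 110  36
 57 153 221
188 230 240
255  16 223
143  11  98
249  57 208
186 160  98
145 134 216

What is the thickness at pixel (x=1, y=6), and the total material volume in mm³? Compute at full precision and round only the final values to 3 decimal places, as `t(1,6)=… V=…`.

span = t_max - t_min = 3.52 - 0.41 = 3.110
L(1,6) = 16, L_eff = 16/255 = 0.062745
t(1,6) = 3.52 - 3.110·0.062745 = 3.325
Σt over all 11·3 pixels = 715669/12750 ≈ 56.1309020
V = pitch²·Σt = 1.4²·715669/12750 = 110.017

t(1,6)=3.325 V=110.017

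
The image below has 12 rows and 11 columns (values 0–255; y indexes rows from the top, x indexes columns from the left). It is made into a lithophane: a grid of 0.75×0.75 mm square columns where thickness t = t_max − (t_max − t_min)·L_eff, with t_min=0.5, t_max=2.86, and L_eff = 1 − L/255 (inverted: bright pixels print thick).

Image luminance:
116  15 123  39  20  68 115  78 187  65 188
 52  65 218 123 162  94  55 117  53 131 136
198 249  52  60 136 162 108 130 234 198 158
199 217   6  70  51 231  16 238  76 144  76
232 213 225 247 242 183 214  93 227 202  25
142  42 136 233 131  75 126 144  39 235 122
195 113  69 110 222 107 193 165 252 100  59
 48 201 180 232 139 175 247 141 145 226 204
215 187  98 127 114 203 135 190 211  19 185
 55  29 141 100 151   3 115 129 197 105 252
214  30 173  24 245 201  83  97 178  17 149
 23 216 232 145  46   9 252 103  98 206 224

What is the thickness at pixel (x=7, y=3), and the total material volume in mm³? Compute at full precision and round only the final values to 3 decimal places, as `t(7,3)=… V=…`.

span = t_max - t_min = 2.86 - 0.5 = 2.360
L(7,3) = 238, L_eff = 1 - 238/255 = 0.066667 (inverted)
t(7,3) = 2.86 - 2.360·0.066667 = 2.703
Σt over all 12·11 pixels = 1494904/6375 ≈ 234.4947451
V = pitch²·Σt = 0.75²·1494904/6375 = 131.903

t(7,3)=2.703 V=131.903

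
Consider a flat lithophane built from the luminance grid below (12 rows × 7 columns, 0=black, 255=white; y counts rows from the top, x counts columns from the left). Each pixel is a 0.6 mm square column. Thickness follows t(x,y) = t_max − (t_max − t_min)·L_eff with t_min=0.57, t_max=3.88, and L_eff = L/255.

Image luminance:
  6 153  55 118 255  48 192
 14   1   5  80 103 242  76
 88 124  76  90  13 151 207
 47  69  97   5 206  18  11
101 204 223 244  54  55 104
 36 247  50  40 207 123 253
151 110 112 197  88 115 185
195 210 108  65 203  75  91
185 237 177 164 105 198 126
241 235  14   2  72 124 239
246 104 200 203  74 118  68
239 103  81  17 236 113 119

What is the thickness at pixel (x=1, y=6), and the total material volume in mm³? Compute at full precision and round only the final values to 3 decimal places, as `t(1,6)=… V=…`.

t(1,6)=2.452 V=68.564

span = t_max - t_min = 3.88 - 0.57 = 3.310
L(1,6) = 110, L_eff = 110/255 = 0.431373
t(1,6) = 3.88 - 3.310·0.431373 = 2.452
Σt over all 12·7 pixels = 1214161/6375 ≈ 190.4566275
V = pitch²·Σt = 0.6²·1214161/6375 = 68.564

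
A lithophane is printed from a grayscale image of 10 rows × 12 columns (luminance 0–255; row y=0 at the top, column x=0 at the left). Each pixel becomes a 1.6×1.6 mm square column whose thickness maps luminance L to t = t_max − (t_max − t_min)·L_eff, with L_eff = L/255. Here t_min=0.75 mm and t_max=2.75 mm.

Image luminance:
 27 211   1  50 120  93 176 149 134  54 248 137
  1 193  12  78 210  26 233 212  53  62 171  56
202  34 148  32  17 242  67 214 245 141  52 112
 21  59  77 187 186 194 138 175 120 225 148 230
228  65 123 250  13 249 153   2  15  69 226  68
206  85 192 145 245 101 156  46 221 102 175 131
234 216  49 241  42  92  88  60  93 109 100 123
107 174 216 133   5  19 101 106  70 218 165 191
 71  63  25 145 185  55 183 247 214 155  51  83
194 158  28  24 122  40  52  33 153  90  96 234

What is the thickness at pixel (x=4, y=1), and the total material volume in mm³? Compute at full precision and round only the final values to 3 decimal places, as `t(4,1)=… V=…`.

t(4,1)=1.103 V=545.792

span = t_max - t_min = 2.75 - 0.75 = 2.000
L(4,1) = 210, L_eff = 210/255 = 0.823529
t(4,1) = 2.75 - 2.000·0.823529 = 1.103
Σt over all 10·12 pixels = 213.2
V = pitch²·Σt = 1.6²·213.2 = 545.792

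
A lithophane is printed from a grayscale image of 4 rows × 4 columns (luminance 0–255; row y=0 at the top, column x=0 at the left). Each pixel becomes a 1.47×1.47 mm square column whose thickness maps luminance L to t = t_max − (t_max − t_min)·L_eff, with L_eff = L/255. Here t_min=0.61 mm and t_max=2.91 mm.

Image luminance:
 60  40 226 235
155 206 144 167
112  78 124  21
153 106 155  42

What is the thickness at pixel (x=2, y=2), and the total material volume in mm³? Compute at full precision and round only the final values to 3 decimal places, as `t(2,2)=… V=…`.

span = t_max - t_min = 2.91 - 0.61 = 2.300
L(2,2) = 124, L_eff = 124/255 = 0.486275
t(2,2) = 2.91 - 2.300·0.486275 = 1.792
Σt over all 4·4 pixels = 36088/1275 ≈ 28.3043137
V = pitch²·Σt = 1.47²·36088/1275 = 61.163

t(2,2)=1.792 V=61.163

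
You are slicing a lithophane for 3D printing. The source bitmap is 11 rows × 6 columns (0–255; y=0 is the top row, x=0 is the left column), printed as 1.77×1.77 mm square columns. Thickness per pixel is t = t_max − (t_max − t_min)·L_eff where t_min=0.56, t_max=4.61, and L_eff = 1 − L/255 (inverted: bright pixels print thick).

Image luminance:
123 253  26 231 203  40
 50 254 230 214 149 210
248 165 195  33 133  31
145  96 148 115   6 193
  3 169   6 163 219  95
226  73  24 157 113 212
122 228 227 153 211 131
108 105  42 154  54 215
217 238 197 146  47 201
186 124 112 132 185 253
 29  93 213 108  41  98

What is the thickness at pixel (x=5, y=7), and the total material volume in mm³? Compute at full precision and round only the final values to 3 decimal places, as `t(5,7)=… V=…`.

span = t_max - t_min = 4.61 - 0.56 = 4.050
L(5,7) = 215, L_eff = 1 - 215/255 = 0.156863 (inverted)
t(5,7) = 4.61 - 4.050·0.156863 = 3.975
Σt over all 11·6 pixels = 314499/1700 ≈ 184.9994118
V = pitch²·Σt = 1.77²·314499/1700 = 579.585

t(5,7)=3.975 V=579.585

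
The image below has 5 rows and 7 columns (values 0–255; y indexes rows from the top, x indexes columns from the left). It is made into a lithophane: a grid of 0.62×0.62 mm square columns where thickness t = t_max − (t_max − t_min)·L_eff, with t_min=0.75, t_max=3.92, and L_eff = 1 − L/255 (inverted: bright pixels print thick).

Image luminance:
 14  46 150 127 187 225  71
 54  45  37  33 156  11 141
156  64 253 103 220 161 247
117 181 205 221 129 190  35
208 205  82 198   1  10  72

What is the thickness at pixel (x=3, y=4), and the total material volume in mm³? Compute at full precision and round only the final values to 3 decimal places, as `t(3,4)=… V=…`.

span = t_max - t_min = 3.92 - 0.75 = 3.170
L(3,4) = 198, L_eff = 1 - 198/255 = 0.223529 (inverted)
t(3,4) = 3.92 - 3.170·0.223529 = 3.211
Σt over all 5·7 pixels = 204991/2550 ≈ 80.3886275
V = pitch²·Σt = 0.62²·204991/2550 = 30.901

t(3,4)=3.211 V=30.901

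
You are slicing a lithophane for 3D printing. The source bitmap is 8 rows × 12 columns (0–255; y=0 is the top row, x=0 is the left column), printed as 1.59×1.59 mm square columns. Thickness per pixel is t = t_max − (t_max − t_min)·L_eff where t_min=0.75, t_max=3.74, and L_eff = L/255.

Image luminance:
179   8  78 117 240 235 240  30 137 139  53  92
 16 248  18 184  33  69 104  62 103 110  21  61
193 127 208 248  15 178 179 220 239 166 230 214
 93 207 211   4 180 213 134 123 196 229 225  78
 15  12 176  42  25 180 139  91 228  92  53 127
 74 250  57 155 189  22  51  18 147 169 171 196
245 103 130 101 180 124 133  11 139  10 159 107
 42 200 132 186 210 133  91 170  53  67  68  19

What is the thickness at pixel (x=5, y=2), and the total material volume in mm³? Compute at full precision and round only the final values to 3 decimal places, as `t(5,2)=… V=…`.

t(5,2)=1.653 V=546.664

span = t_max - t_min = 3.74 - 0.75 = 2.990
L(5,2) = 178, L_eff = 178/255 = 0.698039
t(5,2) = 3.74 - 2.990·0.698039 = 1.653
Σt over all 8·12 pixels = 5513999/25500 ≈ 216.2352549
V = pitch²·Σt = 1.59²·5513999/25500 = 546.664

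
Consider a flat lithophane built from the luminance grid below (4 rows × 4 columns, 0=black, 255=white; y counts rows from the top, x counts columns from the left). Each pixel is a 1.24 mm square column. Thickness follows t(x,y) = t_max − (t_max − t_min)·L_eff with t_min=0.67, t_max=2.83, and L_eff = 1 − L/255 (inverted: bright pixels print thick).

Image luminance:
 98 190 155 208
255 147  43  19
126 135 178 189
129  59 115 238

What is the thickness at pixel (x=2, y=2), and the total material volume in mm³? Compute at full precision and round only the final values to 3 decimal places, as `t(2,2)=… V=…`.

span = t_max - t_min = 2.83 - 0.67 = 2.160
L(2,2) = 178, L_eff = 1 - 178/255 = 0.301961 (inverted)
t(2,2) = 2.83 - 2.160·0.301961 = 2.178
Σt over all 4·4 pixels = 63892/2125 ≈ 30.0668235
V = pitch²·Σt = 1.24²·63892/2125 = 46.231

t(2,2)=2.178 V=46.231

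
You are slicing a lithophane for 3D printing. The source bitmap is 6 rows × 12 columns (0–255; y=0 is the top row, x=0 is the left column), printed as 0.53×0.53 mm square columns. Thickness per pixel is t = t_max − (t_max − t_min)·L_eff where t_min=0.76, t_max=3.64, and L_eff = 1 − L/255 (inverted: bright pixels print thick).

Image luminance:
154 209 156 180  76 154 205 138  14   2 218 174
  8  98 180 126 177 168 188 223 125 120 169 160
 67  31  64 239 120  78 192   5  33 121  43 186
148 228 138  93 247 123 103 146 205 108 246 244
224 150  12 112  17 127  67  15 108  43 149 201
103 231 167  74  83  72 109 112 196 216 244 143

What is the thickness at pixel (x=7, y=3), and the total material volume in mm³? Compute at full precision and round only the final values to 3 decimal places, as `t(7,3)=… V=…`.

t(7,3)=2.409 V=45.843

span = t_max - t_min = 3.64 - 0.76 = 2.880
L(7,3) = 146, L_eff = 1 - 146/255 = 0.427451 (inverted)
t(7,3) = 3.64 - 2.880·0.427451 = 2.409
Σt over all 6·12 pixels = 163.2
V = pitch²·Σt = 0.53²·163.2 = 45.843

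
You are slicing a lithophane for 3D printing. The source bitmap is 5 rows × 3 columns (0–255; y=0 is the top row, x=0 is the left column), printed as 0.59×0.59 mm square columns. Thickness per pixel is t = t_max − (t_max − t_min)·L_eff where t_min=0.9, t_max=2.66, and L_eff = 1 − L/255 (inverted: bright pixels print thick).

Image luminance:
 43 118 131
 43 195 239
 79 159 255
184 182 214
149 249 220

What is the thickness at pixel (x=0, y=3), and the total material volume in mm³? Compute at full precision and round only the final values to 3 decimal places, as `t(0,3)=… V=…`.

t(0,3)=2.170 V=10.610

span = t_max - t_min = 2.66 - 0.9 = 1.760
L(0,3) = 184, L_eff = 1 - 184/255 = 0.278431 (inverted)
t(0,3) = 2.66 - 1.760·0.278431 = 2.170
Σt over all 5·3 pixels = 25907/850 ≈ 30.4788235
V = pitch²·Σt = 0.59²·25907/850 = 10.610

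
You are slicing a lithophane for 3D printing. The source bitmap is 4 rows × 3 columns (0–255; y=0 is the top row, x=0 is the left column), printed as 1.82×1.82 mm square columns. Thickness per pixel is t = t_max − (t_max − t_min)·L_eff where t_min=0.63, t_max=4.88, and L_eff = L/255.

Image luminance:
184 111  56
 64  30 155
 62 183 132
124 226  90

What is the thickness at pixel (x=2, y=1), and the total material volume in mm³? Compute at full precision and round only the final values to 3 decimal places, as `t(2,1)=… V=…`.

span = t_max - t_min = 4.88 - 0.63 = 4.250
L(2,1) = 155, L_eff = 155/255 = 0.607843
t(2,1) = 4.88 - 4.250·0.607843 = 2.297
Σt over all 4·3 pixels = 10483/300 ≈ 34.9433333
V = pitch²·Σt = 1.82²·10483/300 = 115.746

t(2,1)=2.297 V=115.746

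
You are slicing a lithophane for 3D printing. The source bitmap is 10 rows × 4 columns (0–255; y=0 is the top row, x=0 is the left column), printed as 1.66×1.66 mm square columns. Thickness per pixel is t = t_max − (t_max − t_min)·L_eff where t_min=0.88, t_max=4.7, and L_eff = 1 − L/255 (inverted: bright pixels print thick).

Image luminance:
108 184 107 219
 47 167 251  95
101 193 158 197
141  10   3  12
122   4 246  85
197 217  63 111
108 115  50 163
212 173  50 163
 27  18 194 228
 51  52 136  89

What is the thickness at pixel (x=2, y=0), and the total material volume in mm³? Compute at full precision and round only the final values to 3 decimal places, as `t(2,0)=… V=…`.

t(2,0)=2.483 V=297.907

span = t_max - t_min = 4.7 - 0.88 = 3.820
L(2,0) = 107, L_eff = 1 - 107/255 = 0.580392 (inverted)
t(2,0) = 4.7 - 3.820·0.580392 = 2.483
Σt over all 10·4 pixels = 1378397/12750 ≈ 108.1095686
V = pitch²·Σt = 1.66²·1378397/12750 = 297.907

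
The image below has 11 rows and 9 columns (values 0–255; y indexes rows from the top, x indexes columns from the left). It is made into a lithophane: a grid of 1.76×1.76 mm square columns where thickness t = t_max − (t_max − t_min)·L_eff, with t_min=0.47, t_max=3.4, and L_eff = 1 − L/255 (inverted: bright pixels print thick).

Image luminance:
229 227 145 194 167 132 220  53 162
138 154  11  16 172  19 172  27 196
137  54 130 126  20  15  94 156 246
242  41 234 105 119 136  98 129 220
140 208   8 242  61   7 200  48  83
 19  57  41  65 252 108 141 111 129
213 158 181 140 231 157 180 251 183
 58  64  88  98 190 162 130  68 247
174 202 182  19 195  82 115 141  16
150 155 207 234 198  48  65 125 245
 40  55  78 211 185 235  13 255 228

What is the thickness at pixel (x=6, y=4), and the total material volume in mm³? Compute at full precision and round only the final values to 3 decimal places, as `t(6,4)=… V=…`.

span = t_max - t_min = 3.4 - 0.47 = 2.930
L(6,4) = 200, L_eff = 1 - 200/255 = 0.215686 (inverted)
t(6,4) = 3.4 - 2.930·0.215686 = 2.768
Σt over all 11·9 pixels = 1695253/8500 ≈ 199.4415294
V = pitch²·Σt = 1.76²·1695253/8500 = 617.790

t(6,4)=2.768 V=617.790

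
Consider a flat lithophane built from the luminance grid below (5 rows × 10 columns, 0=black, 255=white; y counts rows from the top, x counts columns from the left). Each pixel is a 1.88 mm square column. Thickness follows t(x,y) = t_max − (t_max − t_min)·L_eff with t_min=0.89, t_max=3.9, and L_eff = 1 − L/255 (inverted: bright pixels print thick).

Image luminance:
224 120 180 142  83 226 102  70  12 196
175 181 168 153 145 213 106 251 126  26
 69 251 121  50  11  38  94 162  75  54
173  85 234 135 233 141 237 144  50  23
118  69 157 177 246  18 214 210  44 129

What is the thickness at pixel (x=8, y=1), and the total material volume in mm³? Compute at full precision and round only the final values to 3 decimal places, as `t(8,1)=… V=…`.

span = t_max - t_min = 3.9 - 0.89 = 3.010
L(8,1) = 126, L_eff = 1 - 126/255 = 0.505882 (inverted)
t(8,1) = 3.9 - 3.010·0.505882 = 2.377
Σt over all 5·10 pixels = 3139711/25500 ≈ 123.1259216
V = pitch²·Σt = 1.88²·3139711/25500 = 435.176

t(8,1)=2.377 V=435.176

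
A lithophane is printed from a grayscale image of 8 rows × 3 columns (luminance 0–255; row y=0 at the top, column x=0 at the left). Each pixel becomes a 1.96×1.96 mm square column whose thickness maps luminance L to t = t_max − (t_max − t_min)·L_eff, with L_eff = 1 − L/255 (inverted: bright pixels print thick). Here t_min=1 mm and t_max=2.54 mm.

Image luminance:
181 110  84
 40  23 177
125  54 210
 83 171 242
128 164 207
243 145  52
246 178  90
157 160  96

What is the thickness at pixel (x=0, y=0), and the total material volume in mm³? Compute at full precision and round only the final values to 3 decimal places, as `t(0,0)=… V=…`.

span = t_max - t_min = 2.54 - 1 = 1.540
L(0,0) = 181, L_eff = 1 - 181/255 = 0.290196 (inverted)
t(0,0) = 2.54 - 1.540·0.290196 = 2.093
Σt over all 8·3 pixels = 44.328
V = pitch²·Σt = 1.96²·44.328 = 170.290

t(0,0)=2.093 V=170.290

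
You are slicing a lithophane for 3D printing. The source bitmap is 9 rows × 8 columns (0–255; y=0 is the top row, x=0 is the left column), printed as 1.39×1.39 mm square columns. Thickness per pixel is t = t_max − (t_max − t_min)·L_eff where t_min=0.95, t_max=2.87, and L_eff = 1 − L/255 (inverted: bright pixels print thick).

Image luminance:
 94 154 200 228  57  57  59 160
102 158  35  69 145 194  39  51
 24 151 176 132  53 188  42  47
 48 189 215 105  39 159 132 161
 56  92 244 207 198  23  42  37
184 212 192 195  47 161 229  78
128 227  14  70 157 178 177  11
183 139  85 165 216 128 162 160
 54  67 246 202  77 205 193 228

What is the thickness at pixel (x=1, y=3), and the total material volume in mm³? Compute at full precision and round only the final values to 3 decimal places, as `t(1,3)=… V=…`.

t(1,3)=2.373 V=267.914

span = t_max - t_min = 2.87 - 0.95 = 1.920
L(1,3) = 189, L_eff = 1 - 189/255 = 0.258824 (inverted)
t(1,3) = 2.87 - 1.920·0.258824 = 2.373
Σt over all 9·8 pixels = 294662/2125 ≈ 138.6644706
V = pitch²·Σt = 1.39²·294662/2125 = 267.914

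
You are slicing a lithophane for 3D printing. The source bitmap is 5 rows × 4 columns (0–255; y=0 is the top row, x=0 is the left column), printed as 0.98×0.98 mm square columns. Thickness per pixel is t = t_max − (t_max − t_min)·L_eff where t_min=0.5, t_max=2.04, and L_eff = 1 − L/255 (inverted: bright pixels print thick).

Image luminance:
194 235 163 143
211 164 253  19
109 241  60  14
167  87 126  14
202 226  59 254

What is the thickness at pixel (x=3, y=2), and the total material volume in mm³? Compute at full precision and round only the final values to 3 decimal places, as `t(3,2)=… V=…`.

span = t_max - t_min = 2.04 - 0.5 = 1.540
L(3,2) = 14, L_eff = 1 - 14/255 = 0.945098 (inverted)
t(3,2) = 2.04 - 1.540·0.945098 = 0.585
Σt over all 5·4 pixels = 20821/750 ≈ 27.7613333
V = pitch²·Σt = 0.98²·20821/750 = 26.662

t(3,2)=0.585 V=26.662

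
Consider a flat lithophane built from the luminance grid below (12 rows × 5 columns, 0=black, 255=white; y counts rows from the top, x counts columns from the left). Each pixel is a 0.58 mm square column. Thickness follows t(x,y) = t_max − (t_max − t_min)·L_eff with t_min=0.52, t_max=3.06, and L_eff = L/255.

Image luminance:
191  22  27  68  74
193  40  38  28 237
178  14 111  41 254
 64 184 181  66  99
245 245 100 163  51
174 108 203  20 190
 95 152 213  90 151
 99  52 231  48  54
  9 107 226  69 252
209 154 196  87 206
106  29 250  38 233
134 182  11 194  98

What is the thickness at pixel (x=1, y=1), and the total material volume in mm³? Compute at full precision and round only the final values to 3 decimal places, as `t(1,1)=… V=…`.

t(1,1)=2.662 V=36.351

span = t_max - t_min = 3.06 - 0.52 = 2.540
L(1,1) = 40, L_eff = 40/255 = 0.156863
t(1,1) = 3.06 - 2.540·0.156863 = 2.662
Σt over all 12·5 pixels = 229622/2125 ≈ 108.0574118
V = pitch²·Σt = 0.58²·229622/2125 = 36.351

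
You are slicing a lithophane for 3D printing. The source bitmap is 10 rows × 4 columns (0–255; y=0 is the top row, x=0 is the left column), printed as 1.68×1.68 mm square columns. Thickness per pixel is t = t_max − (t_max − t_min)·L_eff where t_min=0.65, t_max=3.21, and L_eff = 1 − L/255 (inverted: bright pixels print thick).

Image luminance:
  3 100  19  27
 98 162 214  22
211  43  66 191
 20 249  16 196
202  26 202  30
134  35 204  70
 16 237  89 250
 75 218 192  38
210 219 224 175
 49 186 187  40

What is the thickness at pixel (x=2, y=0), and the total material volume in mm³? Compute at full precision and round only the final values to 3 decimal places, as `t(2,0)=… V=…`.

span = t_max - t_min = 3.21 - 0.65 = 2.560
L(2,0) = 19, L_eff = 1 - 19/255 = 0.925490 (inverted)
t(2,0) = 3.21 - 2.560·0.925490 = 0.841
Σt over all 10·4 pixels = 96446/1275 ≈ 75.6439216
V = pitch²·Σt = 1.68²·96446/1275 = 213.497

t(2,0)=0.841 V=213.497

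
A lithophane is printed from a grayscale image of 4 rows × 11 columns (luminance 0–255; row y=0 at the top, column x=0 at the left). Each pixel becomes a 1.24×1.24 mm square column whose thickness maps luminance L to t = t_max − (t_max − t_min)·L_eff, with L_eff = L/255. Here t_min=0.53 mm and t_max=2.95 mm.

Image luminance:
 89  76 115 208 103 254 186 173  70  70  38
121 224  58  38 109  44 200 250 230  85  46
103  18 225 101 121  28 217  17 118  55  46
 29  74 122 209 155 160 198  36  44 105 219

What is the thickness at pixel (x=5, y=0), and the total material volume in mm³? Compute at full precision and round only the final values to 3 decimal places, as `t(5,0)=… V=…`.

t(5,0)=0.539 V=123.891

span = t_max - t_min = 2.95 - 0.53 = 2.420
L(5,0) = 254, L_eff = 254/255 = 0.996078
t(5,0) = 2.95 - 2.420·0.996078 = 0.539
Σt over all 4·11 pixels = 342441/4250 ≈ 80.5743529
V = pitch²·Σt = 1.24²·342441/4250 = 123.891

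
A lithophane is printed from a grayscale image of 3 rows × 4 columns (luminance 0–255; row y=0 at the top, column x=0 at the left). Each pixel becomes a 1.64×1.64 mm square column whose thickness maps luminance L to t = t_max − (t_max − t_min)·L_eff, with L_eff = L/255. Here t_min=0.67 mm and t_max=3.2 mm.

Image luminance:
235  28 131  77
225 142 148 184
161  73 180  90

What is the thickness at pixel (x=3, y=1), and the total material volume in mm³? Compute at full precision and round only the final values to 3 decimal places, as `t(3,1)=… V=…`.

span = t_max - t_min = 3.2 - 0.67 = 2.530
L(3,1) = 184, L_eff = 184/255 = 0.721569
t(3,1) = 3.2 - 2.530·0.721569 = 1.374
Σt over all 3·4 pixels = 92613/4250 ≈ 21.7912941
V = pitch²·Σt = 1.64²·92613/4250 = 58.610

t(3,1)=1.374 V=58.610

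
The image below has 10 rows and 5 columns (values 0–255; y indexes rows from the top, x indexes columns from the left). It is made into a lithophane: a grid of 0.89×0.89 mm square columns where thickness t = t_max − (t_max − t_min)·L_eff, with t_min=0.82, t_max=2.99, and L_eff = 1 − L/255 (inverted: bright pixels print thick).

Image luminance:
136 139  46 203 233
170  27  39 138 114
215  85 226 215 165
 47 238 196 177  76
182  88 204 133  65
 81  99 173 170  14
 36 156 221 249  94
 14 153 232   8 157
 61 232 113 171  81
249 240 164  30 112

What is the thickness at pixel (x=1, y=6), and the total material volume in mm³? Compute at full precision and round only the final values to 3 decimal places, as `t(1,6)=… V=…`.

t(1,6)=2.148 V=78.764

span = t_max - t_min = 2.99 - 0.82 = 2.170
L(1,6) = 156, L_eff = 1 - 156/255 = 0.388235 (inverted)
t(1,6) = 2.99 - 2.170·0.388235 = 2.148
Σt over all 10·5 pixels = 845213/8500 ≈ 99.4368235
V = pitch²·Σt = 0.89²·845213/8500 = 78.764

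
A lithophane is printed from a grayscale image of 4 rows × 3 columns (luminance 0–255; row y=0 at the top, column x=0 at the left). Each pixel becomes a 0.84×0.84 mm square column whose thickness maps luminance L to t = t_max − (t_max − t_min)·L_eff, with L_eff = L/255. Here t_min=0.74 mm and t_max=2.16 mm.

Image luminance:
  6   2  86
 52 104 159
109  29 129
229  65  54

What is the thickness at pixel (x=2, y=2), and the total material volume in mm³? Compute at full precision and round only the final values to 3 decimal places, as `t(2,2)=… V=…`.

span = t_max - t_min = 2.16 - 0.74 = 1.420
L(2,2) = 129, L_eff = 129/255 = 0.505882
t(2,2) = 2.16 - 1.420·0.505882 = 1.442
Σt over all 4·3 pixels = 128888/6375 ≈ 20.2177255
V = pitch²·Σt = 0.84²·128888/6375 = 14.266

t(2,2)=1.442 V=14.266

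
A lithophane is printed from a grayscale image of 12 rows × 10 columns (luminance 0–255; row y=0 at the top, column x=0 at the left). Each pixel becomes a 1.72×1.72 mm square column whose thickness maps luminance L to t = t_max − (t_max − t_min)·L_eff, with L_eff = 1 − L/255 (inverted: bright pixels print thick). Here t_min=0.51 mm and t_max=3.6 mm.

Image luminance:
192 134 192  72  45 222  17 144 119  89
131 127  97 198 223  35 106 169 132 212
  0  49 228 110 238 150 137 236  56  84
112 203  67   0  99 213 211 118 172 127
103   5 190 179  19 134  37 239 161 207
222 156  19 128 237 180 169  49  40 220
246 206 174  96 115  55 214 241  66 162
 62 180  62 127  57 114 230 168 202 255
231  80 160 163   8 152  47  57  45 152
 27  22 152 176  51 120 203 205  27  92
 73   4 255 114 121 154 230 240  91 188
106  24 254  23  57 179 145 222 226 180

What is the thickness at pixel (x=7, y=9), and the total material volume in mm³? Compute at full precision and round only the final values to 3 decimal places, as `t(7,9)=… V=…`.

span = t_max - t_min = 3.6 - 0.51 = 3.090
L(7,9) = 205, L_eff = 1 - 205/255 = 0.196078 (inverted)
t(7,9) = 3.6 - 3.090·0.196078 = 2.994
Σt over all 12·10 pixels = 255.664
V = pitch²·Σt = 1.72²·255.664 = 756.356

t(7,9)=2.994 V=756.356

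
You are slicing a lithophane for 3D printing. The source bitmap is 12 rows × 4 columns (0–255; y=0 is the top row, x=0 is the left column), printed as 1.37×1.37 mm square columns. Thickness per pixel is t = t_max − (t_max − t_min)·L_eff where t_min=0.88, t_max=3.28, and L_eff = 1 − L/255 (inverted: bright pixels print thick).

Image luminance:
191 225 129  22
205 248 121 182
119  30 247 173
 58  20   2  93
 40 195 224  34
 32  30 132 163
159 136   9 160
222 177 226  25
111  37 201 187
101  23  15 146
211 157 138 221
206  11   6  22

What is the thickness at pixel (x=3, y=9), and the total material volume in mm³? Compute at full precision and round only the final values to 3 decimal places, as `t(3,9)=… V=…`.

span = t_max - t_min = 3.28 - 0.88 = 2.400
L(3,9) = 146, L_eff = 1 - 146/255 = 0.427451 (inverted)
t(3,9) = 3.28 - 2.400·0.427451 = 2.254
Σt over all 12·4 pixels = 8248/85 ≈ 97.0352941
V = pitch²·Σt = 1.37²·8248/85 = 182.126

t(3,9)=2.254 V=182.126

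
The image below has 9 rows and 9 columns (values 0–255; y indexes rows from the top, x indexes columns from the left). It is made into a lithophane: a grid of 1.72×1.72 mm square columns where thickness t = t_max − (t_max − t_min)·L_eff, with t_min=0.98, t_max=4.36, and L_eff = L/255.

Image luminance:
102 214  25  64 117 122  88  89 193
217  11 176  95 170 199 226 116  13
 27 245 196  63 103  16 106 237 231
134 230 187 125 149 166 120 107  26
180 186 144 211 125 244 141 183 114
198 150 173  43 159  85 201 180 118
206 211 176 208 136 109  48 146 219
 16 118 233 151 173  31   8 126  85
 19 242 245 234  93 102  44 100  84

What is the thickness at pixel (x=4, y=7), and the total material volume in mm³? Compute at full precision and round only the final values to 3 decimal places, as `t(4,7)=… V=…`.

t(4,7)=2.067 V=609.403

span = t_max - t_min = 4.36 - 0.98 = 3.380
L(4,7) = 173, L_eff = 173/255 = 0.678431
t(4,7) = 4.36 - 3.380·0.678431 = 2.067
Σt over all 9·9 pixels = 875461/4250 ≈ 205.9908235
V = pitch²·Σt = 1.72²·875461/4250 = 609.403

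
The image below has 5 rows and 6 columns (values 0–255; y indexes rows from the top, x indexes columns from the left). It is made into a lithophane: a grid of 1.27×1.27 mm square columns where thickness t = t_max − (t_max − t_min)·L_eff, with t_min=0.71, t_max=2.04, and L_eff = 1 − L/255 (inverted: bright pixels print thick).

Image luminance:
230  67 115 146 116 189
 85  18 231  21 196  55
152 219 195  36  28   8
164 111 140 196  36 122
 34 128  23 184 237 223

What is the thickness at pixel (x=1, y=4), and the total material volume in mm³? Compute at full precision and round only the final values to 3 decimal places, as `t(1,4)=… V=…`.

t(1,4)=1.378 V=65.523

span = t_max - t_min = 2.04 - 0.71 = 1.330
L(1,4) = 128, L_eff = 1 - 128/255 = 0.498039 (inverted)
t(1,4) = 2.04 - 1.330·0.498039 = 1.378
Σt over all 5·6 pixels = 69061/1700 ≈ 40.6241176
V = pitch²·Σt = 1.27²·69061/1700 = 65.523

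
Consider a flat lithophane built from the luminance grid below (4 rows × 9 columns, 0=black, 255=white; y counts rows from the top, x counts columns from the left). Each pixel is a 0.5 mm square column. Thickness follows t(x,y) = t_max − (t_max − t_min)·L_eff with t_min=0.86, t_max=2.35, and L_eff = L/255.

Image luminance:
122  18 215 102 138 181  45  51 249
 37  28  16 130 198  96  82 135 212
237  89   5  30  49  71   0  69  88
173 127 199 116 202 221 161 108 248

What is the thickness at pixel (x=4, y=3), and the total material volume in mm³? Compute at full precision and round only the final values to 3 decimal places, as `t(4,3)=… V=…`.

span = t_max - t_min = 2.35 - 0.86 = 1.490
L(4,3) = 202, L_eff = 202/255 = 0.792157
t(4,3) = 2.35 - 1.490·0.792157 = 1.170
Σt over all 4·9 pixels = 127029/2125 ≈ 59.7783529
V = pitch²·Σt = 0.5²·127029/2125 = 14.945

t(4,3)=1.170 V=14.945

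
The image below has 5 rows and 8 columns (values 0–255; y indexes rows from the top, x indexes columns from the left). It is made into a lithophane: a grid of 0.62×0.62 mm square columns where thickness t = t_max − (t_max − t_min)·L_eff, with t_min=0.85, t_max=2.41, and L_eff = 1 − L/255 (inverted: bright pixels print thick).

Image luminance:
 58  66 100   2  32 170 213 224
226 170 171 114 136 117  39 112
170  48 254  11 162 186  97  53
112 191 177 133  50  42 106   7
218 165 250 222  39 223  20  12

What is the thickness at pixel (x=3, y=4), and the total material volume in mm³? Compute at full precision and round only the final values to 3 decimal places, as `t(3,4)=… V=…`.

t(3,4)=2.208 V=24.588

span = t_max - t_min = 2.41 - 0.85 = 1.560
L(3,4) = 222, L_eff = 1 - 222/255 = 0.129412 (inverted)
t(3,4) = 2.41 - 1.560·0.129412 = 2.208
Σt over all 5·8 pixels = 135924/2125 ≈ 63.9642353
V = pitch²·Σt = 0.62²·135924/2125 = 24.588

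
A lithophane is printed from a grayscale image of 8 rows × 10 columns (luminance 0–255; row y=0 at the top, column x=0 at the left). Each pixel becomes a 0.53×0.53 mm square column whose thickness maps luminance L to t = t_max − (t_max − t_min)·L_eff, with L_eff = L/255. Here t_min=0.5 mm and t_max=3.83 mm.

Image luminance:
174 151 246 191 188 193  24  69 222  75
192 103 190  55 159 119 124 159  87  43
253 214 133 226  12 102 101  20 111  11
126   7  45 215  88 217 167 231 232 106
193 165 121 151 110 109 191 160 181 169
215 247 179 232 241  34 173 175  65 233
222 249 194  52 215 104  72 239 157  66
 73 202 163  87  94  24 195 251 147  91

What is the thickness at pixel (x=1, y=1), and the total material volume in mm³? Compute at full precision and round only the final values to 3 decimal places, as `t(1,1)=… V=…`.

t(1,1)=2.485 V=43.436

span = t_max - t_min = 3.83 - 0.5 = 3.330
L(1,1) = 103, L_eff = 103/255 = 0.403922
t(1,1) = 3.83 - 3.330·0.403922 = 2.485
Σt over all 8·10 pixels = 657179/4250 ≈ 154.6303529
V = pitch²·Σt = 0.53²·657179/4250 = 43.436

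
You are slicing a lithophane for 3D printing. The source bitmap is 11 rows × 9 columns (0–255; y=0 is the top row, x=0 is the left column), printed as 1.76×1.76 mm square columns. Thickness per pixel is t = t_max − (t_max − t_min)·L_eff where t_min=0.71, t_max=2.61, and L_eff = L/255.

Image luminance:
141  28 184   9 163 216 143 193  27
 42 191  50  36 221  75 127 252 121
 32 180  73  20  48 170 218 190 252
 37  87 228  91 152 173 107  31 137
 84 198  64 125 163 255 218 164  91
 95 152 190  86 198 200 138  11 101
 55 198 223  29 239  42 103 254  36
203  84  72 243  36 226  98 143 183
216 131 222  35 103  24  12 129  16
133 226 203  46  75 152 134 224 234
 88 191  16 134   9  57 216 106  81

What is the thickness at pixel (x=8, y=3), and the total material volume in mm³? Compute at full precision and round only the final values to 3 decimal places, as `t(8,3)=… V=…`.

span = t_max - t_min = 2.61 - 0.71 = 1.900
L(8,3) = 137, L_eff = 137/255 = 0.537255
t(8,3) = 2.61 - 1.900·0.537255 = 1.589
Σt over all 11·9 pixels = 167357/1020 ≈ 164.0754902
V = pitch²·Σt = 1.76²·167357/1020 = 508.240

t(8,3)=1.589 V=508.240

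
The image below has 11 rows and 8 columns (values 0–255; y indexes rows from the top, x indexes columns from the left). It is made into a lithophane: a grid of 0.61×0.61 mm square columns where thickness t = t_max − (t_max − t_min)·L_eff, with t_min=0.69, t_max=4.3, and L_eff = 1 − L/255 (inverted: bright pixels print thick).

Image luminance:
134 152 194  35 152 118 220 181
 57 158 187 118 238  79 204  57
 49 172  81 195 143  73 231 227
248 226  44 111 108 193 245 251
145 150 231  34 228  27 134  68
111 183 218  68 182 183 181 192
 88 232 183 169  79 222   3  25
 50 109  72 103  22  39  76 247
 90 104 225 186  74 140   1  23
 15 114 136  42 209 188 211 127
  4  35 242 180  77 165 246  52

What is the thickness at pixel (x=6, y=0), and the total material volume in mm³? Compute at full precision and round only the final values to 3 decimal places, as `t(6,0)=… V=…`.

t(6,0)=3.805 V=84.864

span = t_max - t_min = 4.3 - 0.69 = 3.610
L(6,0) = 220, L_eff = 1 - 220/255 = 0.137255 (inverted)
t(6,0) = 4.3 - 3.610·0.137255 = 3.805
Σt over all 11·8 pixels = 5815741/25500 ≈ 228.0682745
V = pitch²·Σt = 0.61²·5815741/25500 = 84.864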